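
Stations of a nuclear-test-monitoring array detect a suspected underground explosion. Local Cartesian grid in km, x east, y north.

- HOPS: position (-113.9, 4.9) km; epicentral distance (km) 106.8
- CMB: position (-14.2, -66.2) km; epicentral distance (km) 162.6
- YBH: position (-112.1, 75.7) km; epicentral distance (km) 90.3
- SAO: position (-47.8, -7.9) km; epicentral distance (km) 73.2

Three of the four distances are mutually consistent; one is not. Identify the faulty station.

Solve using three stations at a time. Using HOPS, YBH, SAO (subtract circle equations pairwise → linear system) gives (x, y) ≈ (-23.0, 61.0).
Distances from that point to each station vs reported:
  HOPS: calculated 106.8 vs reported 106.8 → residual 0.0 km
  CMB: calculated 127.5 vs reported 162.6 → residual 35.1 km
  YBH: calculated 90.3 vs reported 90.3 → residual 0.0 km
  SAO: calculated 73.2 vs reported 73.2 → residual 0.0 km
HOPS, YBH, SAO are mutually consistent (residuals ≈ 0); CMB is off by 35.1 km.

CMB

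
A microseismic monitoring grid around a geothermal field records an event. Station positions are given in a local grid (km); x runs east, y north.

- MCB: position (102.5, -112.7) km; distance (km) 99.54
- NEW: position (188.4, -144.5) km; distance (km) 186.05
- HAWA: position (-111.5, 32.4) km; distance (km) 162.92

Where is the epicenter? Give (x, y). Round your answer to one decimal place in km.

34.4 km east, -40.1 km north

Circle about each station: (x − 102.5)² + (y + 112.7)² = 99.54²; (x − 188.4)² + (y + 144.5)² = 186.05²; (x + 111.5)² + (y − 32.4)² = 162.92².
Subtracting pairs of circle equations eliminates x²+y² and gives linear equations (the radical axes):
171.8 x − 63.6 y = 8460.88
-428.0 x + 290.2 y = -26360.24
Solving the 2×2 system: x ≈ 34.4, y ≈ -40.1 km.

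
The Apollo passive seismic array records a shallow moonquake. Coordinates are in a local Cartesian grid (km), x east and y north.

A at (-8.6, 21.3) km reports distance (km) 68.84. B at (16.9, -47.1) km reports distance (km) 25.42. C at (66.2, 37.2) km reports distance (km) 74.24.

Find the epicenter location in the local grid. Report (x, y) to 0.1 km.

Circle about each station: (x + 8.6)² + (y − 21.3)² = 68.84²; (x − 16.9)² + (y + 47.1)² = 25.42²; (x − 66.2)² + (y − 37.2)² = 74.24².
Subtracting the A equation from the B and C equations removes the quadratic terms:
51.0 x − 136.8 y = 6069.14
149.6 x + 31.8 y = 4466.00
Solving the 2×2 system: x ≈ 36.4, y ≈ -30.8 km.

(36.4, -30.8)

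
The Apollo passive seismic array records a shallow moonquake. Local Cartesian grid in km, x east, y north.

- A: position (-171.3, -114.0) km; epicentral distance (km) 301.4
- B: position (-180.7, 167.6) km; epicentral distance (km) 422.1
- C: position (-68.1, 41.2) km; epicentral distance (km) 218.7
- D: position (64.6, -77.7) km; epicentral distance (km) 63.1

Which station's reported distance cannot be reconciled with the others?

B

Solve using three stations at a time. Using A, C, D (subtract circle equations pairwise → linear system) gives (x, y) ≈ (125.4, -60.8).
Distances from that point to each station vs reported:
  A: calculated 301.4 vs reported 301.4 → residual 0.0 km
  B: calculated 381.9 vs reported 422.1 → residual 40.2 km
  C: calculated 218.7 vs reported 218.7 → residual 0.0 km
  D: calculated 63.1 vs reported 63.1 → residual 0.0 km
A, C, D are mutually consistent (residuals ≈ 0); B is off by 40.2 km.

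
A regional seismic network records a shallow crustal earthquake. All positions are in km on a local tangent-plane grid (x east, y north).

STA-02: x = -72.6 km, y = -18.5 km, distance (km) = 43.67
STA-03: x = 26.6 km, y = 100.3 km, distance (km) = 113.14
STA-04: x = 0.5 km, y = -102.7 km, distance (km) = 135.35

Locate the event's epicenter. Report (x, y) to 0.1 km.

Circle about each station: (x + 72.6)² + (y + 18.5)² = 43.67²; (x − 26.6)² + (y − 100.3)² = 113.14²; (x − 0.5)² + (y + 102.7)² = 135.35².
Subtracting the STA-02 equation from the STA-03 and STA-04 equations removes the quadratic terms:
198.4 x + 237.6 y = -5738.95
146.2 x − 168.4 y = -11478.02
Solving the 2×2 system: x ≈ -54.2, y ≈ 21.1 km.
Check against STA-02 (with the unrounded x, y): √((x + 72.6)²+(y + 18.5)²) = 43.67 ≈ 43.67 km. ✓

(-54.2, 21.1)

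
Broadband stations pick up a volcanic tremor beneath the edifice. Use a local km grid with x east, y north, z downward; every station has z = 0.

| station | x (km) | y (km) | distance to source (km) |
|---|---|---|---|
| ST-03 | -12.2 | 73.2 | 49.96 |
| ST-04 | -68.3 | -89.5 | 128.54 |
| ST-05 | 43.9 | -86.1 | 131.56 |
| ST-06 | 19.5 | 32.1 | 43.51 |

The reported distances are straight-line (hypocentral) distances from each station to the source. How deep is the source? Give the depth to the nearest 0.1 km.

Each station gives a sphere (x−x_i)² + (y−y_i)² + z² = d_i² (stations at z=0).
Subtracting the ST-03 sphere from ST-04 and ST-05: z² cancels, leaving linear equations in x and y:
-112.2 x − 325.4 y = -6858.47
112.2 x − 318.6 y = -10978.69
Solving: x ≈ -19.200, y ≈ 27.697 km (keep extra digits for the depth step; rounded: -19.2, 27.7).
Then from the ST-03 sphere: z² = 49.96² − (x + 12.2)² − (y − 73.2)² with x = -19.200, y = 27.697, so z ≈ 19.403 ≈ 19.4 km.
Check against ST-06 (with the unrounded solution): distance 43.52 ≈ 43.51 km. ✓

19.4 km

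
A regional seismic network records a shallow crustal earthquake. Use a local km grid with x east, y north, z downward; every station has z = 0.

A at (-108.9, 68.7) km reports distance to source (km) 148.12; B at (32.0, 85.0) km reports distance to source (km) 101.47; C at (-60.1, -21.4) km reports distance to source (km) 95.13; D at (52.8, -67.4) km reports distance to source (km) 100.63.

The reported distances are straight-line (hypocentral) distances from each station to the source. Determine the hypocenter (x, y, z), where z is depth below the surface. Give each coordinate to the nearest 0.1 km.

(11.3, 4.0, 57.5)

Each station gives a sphere (x−x_i)² + (y−y_i)² + z² = d_i² (stations at z=0).
Subtracting the A sphere from B and C: z² cancels, leaving linear equations in x and y:
281.8 x + 32.6 y = 3313.47
97.6 x − 180.2 y = 380.89
Solving: x ≈ 11.295, y ≈ 4.004 km (keep extra digits for the depth step; rounded: 11.3, 4.0).
Then from the A sphere: z² = 148.12² − (x + 108.9)² − (y − 68.7)² with x = 11.295, y = 4.004, so z ≈ 57.508 ≈ 57.5 km.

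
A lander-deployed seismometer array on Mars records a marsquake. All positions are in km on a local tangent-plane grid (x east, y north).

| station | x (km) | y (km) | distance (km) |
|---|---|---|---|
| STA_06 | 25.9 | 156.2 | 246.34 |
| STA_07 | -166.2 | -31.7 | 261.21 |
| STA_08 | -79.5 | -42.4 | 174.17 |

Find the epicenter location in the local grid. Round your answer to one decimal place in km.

Circle about each station: (x − 25.9)² + (y − 156.2)² = 246.34²; (x + 166.2)² + (y + 31.7)² = 261.21²; (x + 79.5)² + (y + 42.4)² = 174.17².
Subtracting pairs of circle equations eliminates x²+y² and gives linear equations (the radical axes):
-384.2 x − 375.8 y = -3989.19
-210.8 x − 397.2 y = 13396.97
Solving the 2×2 system: x ≈ 90.2, y ≈ -81.6 km.

(90.2, -81.6)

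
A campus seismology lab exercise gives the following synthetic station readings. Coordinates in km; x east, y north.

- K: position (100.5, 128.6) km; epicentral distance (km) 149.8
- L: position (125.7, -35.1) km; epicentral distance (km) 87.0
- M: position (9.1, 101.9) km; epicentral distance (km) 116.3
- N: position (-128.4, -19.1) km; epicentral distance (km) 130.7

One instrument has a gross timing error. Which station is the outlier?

N

Solve using three stations at a time. Using K, L, M (subtract circle equations pairwise → linear system) gives (x, y) ≈ (42.5, -9.5).
Distances from that point to each station vs reported:
  K: calculated 149.8 vs reported 149.8 → residual 0.0 km
  L: calculated 87.0 vs reported 87.0 → residual 0.0 km
  M: calculated 116.3 vs reported 116.3 → residual 0.0 km
  N: calculated 171.2 vs reported 130.7 → residual 40.5 km
K, L, M are mutually consistent (residuals ≈ 0); N is off by 40.5 km.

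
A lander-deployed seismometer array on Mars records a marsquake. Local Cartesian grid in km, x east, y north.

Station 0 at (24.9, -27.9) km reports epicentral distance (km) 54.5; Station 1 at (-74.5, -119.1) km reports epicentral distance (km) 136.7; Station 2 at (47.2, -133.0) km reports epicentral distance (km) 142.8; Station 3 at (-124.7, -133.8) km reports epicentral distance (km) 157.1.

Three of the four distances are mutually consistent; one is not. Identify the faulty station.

Station 1

Solve using three stations at a time. Using Station 0, Station 2, Station 3 (subtract circle equations pairwise → linear system) gives (x, y) ≈ (-26.8, -10.9).
Distances from that point to each station vs reported:
  Station 0: calculated 54.5 vs reported 54.5 → residual 0.0 km
  Station 1: calculated 118.2 vs reported 136.7 → residual 18.5 km
  Station 2: calculated 142.8 vs reported 142.8 → residual 0.0 km
  Station 3: calculated 157.1 vs reported 157.1 → residual 0.0 km
Station 0, Station 2, Station 3 are mutually consistent (residuals ≈ 0); Station 1 is off by 18.5 km.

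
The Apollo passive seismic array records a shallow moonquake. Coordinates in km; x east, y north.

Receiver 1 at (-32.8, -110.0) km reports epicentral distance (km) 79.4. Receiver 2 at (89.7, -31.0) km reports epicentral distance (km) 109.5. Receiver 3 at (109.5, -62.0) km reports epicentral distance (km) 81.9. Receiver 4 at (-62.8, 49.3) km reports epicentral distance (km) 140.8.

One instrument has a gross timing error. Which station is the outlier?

Solve using three stations at a time. Using Receiver 1, Receiver 3, Receiver 4 (subtract circle equations pairwise → linear system) gives (x, y) ≈ (27.7, -58.6).
Distances from that point to each station vs reported:
  Receiver 1: calculated 79.4 vs reported 79.4 → residual 0.0 km
  Receiver 2: calculated 67.9 vs reported 109.5 → residual 41.6 km
  Receiver 3: calculated 81.9 vs reported 81.9 → residual 0.0 km
  Receiver 4: calculated 140.8 vs reported 140.8 → residual 0.0 km
Receiver 1, Receiver 3, Receiver 4 are mutually consistent (residuals ≈ 0); Receiver 2 is off by 41.6 km.

Receiver 2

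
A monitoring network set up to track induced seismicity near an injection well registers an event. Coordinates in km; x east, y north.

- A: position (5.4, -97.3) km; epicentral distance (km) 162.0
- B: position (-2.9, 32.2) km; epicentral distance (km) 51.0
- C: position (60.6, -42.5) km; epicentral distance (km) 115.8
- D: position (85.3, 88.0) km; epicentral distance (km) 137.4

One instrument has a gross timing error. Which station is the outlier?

C

Solve using three stations at a time. Using A, B, D (subtract circle equations pairwise → linear system) gives (x, y) ≈ (-48.2, 55.6).
Distances from that point to each station vs reported:
  A: calculated 162.0 vs reported 162.0 → residual 0.0 km
  B: calculated 51.0 vs reported 51.0 → residual 0.0 km
  C: calculated 146.5 vs reported 115.8 → residual 30.7 km
  D: calculated 137.4 vs reported 137.4 → residual 0.0 km
A, B, D are mutually consistent (residuals ≈ 0); C is off by 30.7 km.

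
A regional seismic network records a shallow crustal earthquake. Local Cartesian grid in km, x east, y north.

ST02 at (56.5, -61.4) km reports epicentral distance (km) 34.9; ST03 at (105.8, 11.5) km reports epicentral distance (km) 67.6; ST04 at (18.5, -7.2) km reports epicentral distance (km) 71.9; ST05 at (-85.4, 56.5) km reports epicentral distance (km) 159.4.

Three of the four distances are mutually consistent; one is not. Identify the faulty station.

ST04

Solve using three stations at a time. Using ST02, ST03, ST05 (subtract circle equations pairwise → linear system) gives (x, y) ≈ (50.3, -27.1).
Distances from that point to each station vs reported:
  ST02: calculated 34.9 vs reported 34.9 → residual 0.0 km
  ST03: calculated 67.6 vs reported 67.6 → residual 0.0 km
  ST04: calculated 37.5 vs reported 71.9 → residual 34.4 km
  ST05: calculated 159.4 vs reported 159.4 → residual 0.0 km
ST02, ST03, ST05 are mutually consistent (residuals ≈ 0); ST04 is off by 34.4 km.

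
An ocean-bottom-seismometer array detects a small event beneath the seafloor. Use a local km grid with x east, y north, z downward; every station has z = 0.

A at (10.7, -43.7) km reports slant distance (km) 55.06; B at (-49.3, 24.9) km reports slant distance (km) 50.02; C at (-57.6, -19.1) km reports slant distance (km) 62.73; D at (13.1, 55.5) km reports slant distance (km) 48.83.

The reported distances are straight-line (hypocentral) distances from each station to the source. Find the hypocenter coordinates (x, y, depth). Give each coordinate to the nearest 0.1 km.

Each station gives a sphere (x−x_i)² + (y−y_i)² + z² = d_i² (stations at z=0).
Subtracting the A sphere from B and C: z² cancels, leaving linear equations in x and y:
-120.0 x + 137.2 y = 1555.92
-136.6 x + 49.2 y = 754.94
Solving: x ≈ -2.105, y ≈ 9.499 km (keep extra digits for the depth step; rounded: -2.1, 9.5).
Then from the A sphere: z² = 55.06² − (x − 10.7)² − (y + 43.7)² with x = -2.105, y = 9.499, so z ≈ 6.124 ≈ 6.1 km.
Check against D (with the unrounded solution): distance 48.83 ≈ 48.83 km. ✓

(-2.1, 9.5, 6.1)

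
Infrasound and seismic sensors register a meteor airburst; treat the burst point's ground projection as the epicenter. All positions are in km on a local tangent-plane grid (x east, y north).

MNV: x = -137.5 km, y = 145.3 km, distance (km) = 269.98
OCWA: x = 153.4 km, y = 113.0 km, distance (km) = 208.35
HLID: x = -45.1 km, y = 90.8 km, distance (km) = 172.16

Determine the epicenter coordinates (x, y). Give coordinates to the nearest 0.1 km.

x ≈ 37.6 km, y ≈ -60.2 km

Circle about each station: (x + 137.5)² + (y − 145.3)² = 269.98²; (x − 153.4)² + (y − 113.0)² = 208.35²; (x + 45.1)² + (y − 90.8)² = 172.16².
Subtracting the MNV equation from the OCWA and HLID equations removes the quadratic terms:
581.8 x − 64.6 y = 25761.70
184.8 x − 109.0 y = 13510.44
Solving the 2×2 system: x ≈ 37.6, y ≈ -60.2 km.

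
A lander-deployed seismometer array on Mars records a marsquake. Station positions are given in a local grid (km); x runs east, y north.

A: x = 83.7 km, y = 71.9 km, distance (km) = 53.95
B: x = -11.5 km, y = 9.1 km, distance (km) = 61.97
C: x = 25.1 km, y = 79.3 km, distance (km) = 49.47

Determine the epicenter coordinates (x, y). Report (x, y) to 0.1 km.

45.2 km east, 34.1 km north

Circle about each station: (x − 83.7)² + (y − 71.9)² = 53.95²; (x + 11.5)² + (y − 9.1)² = 61.97²; (x − 25.1)² + (y − 79.3)² = 49.47².
Subtracting the A equation from the B and C equations removes the quadratic terms:
-190.4 x − 125.6 y = -12889.92
-117.2 x + 14.8 y = -4793.48
Solving the 2×2 system: x ≈ 45.2, y ≈ 34.1 km.
Check against A (with the unrounded x, y): √((x − 83.7)²+(y − 71.9)²) = 53.95 ≈ 53.95 km. ✓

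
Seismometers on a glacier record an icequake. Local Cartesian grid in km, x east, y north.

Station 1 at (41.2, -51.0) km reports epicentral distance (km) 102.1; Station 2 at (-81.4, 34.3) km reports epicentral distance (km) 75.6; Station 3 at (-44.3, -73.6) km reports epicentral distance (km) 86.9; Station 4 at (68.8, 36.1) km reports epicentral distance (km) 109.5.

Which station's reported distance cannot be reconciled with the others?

Solve using three stations at a time. Using Station 1, Station 3, Station 4 (subtract circle equations pairwise → linear system) gives (x, y) ≈ (-38.3, 13.1).
Distances from that point to each station vs reported:
  Station 1: calculated 102.1 vs reported 102.1 → residual 0.0 km
  Station 2: calculated 48.0 vs reported 75.6 → residual 27.6 km
  Station 3: calculated 86.9 vs reported 86.9 → residual 0.0 km
  Station 4: calculated 109.5 vs reported 109.5 → residual 0.0 km
Station 1, Station 3, Station 4 are mutually consistent (residuals ≈ 0); Station 2 is off by 27.6 km.

Station 2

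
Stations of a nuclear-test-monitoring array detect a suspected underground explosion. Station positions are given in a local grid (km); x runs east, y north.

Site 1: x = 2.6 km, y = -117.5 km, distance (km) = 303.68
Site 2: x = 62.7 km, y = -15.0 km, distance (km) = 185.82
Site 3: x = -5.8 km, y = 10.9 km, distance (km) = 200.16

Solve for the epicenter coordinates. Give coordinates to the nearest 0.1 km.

x ≈ 129.5 km, y ≈ 158.4 km

Circle about each station: (x − 2.6)² + (y + 117.5)² = 303.68²; (x − 62.7)² + (y + 15.0)² = 185.82²; (x + 5.8)² + (y − 10.9)² = 200.16².
Subtracting pairs of circle equations eliminates x²+y² and gives linear equations (the radical axes):
120.2 x + 205.0 y = 48035.75
-16.8 x + 256.8 y = 38496.96
Solving the 2×2 system: x ≈ 129.5, y ≈ 158.4 km.
Check against Site 1 (with the unrounded x, y): √((x − 2.6)²+(y + 117.5)²) = 303.67 ≈ 303.68 km. ✓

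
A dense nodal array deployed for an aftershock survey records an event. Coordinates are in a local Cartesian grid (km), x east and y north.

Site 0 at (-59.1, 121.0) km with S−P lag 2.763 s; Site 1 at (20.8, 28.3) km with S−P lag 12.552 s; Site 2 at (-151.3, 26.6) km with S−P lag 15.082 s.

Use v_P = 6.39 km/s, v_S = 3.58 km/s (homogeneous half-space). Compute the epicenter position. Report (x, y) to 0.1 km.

-52.5 km east, 99.5 km north

Distance from S−P lag: d = Δt · v_P v_S / (v_P − v_S) = Δt · (6.39·3.58)/(6.39−3.58) ≈ 8.1410·Δt.
So d_Site 0 = 22.49, d_Site 1 = 102.19, d_Site 2 = 122.78 km.
Circle about each station: (x + 59.1)² + (y − 121.0)² = 22.49²; (x − 20.8)² + (y − 28.3)² = 102.19²; (x + 151.3)² + (y − 26.6)² = 122.78².
Subtracting the Site 0 equation from the Site 1 and Site 2 equations removes the quadratic terms:
159.8 x − 185.4 y = -26837.28
-184.4 x − 188.8 y = -9103.69
Solving the 2×2 system: x ≈ -52.5, y ≈ 99.5 km.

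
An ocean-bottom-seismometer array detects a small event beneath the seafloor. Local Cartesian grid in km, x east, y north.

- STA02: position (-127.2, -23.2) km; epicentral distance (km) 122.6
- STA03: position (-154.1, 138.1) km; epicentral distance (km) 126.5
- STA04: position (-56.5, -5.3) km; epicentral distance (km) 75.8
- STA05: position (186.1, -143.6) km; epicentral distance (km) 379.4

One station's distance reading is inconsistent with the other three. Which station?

Solve using three stations at a time. Using STA02, STA03, STA04 (subtract circle equations pairwise → linear system) gives (x, y) ≈ (-47.5, 70.0).
Distances from that point to each station vs reported:
  STA02: calculated 122.6 vs reported 122.6 → residual 0.0 km
  STA03: calculated 126.5 vs reported 126.5 → residual 0.0 km
  STA04: calculated 75.8 vs reported 75.8 → residual 0.0 km
  STA05: calculated 316.5 vs reported 379.4 → residual 62.9 km
STA02, STA03, STA04 are mutually consistent (residuals ≈ 0); STA05 is off by 62.9 km.

STA05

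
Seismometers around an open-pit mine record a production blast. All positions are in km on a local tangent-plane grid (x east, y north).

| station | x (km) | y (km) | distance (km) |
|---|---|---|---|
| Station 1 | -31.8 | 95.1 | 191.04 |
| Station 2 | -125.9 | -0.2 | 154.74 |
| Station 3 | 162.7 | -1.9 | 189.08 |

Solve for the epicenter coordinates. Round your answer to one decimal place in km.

x ≈ -2.6 km, y ≈ -93.7 km

Circle about each station: (x + 31.8)² + (y − 95.1)² = 191.04²; (x + 125.9)² + (y + 0.2)² = 154.74²; (x − 162.7)² + (y + 1.9)² = 189.08².
Subtracting pairs of circle equations eliminates x²+y² and gives linear equations (the radical axes):
-188.2 x − 190.6 y = 18347.41
389.0 x − 194.0 y = 17164.69
Solving the 2×2 system: x ≈ -2.6, y ≈ -93.7 km.
Check against Station 1 (with the unrounded x, y): √((x + 31.8)²+(y − 95.1)²) = 191.04 ≈ 191.04 km. ✓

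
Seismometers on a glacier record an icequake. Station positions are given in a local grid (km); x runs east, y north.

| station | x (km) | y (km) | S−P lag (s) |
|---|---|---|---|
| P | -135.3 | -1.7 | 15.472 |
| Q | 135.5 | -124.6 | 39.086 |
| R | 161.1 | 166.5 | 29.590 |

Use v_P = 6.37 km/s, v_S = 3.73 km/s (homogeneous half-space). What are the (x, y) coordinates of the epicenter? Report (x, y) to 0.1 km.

Distance from S−P lag: d = Δt · v_P v_S / (v_P − v_S) = Δt · (6.37·3.73)/(6.37−3.73) ≈ 9.0000·Δt.
So d_P = 139.25, d_Q = 351.78, d_R = 266.31 km.
Circle about each station: (x + 135.3)² + (y + 1.7)² = 139.25²; (x − 135.5)² + (y + 124.6)² = 351.78²; (x − 161.1)² + (y − 166.5)² = 266.31².
Subtracting pairs of circle equations eliminates x²+y² and gives linear equations (the radical axes):
541.6 x − 245.8 y = -88782.18
592.8 x + 336.4 y = -16163.97
Solving the 2×2 system: x ≈ -103.2, y ≈ 133.8 km.
Check against P (with the unrounded x, y): √((x + 135.3)²+(y + 1.7)²) = 139.26 ≈ 139.25 km. ✓

x ≈ -103.2 km, y ≈ 133.8 km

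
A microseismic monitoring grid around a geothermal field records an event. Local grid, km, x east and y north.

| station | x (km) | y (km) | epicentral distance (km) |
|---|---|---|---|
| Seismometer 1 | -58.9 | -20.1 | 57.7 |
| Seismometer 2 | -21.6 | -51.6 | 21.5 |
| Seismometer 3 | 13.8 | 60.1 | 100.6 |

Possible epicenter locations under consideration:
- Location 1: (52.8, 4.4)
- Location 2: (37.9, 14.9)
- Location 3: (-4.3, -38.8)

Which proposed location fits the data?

Location 3

For each candidate, compare |candidate − station| to the reported distance:
Location 1: residuals Seismometer 1 56.7, Seismometer 2 71.6, Seismometer 3 32.6 → max 71.6 km
Location 2: residuals Seismometer 1 45.2, Seismometer 2 67.7, Seismometer 3 49.4 → max 67.7 km
Location 3: residuals Seismometer 1 0.0, Seismometer 2 0.0, Seismometer 3 0.1 → max 0.1 km
Only Location 3 has all residuals ≈ 0.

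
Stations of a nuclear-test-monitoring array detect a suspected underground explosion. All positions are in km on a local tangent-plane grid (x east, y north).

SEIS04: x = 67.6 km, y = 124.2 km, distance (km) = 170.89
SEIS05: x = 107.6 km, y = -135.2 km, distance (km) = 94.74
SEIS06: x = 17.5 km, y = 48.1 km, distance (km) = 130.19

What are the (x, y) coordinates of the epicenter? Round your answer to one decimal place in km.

Circle about each station: (x − 67.6)² + (y − 124.2)² = 170.89²; (x − 107.6)² + (y + 135.2)² = 94.74²; (x − 17.5)² + (y − 48.1)² = 130.19².
Subtracting pairs of circle equations eliminates x²+y² and gives linear equations (the radical axes):
80.0 x − 518.8 y = 30089.12
-100.2 x − 152.2 y = -5121.58
Solving the 2×2 system: x ≈ 112.8, y ≈ -40.6 km.
Check against SEIS04 (with the unrounded x, y): √((x − 67.6)²+(y − 124.2)²) = 170.89 ≈ 170.89 km. ✓

112.8 km east, -40.6 km north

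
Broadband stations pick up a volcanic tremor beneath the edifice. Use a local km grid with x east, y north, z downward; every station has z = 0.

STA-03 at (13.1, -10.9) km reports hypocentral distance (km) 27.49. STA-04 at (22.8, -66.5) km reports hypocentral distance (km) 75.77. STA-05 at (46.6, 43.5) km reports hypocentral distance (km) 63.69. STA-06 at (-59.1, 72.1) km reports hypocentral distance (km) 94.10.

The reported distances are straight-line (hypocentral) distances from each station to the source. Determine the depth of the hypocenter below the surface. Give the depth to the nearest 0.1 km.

depth ≈ 20.6 km

Each station gives a sphere (x−x_i)² + (y−y_i)² + z² = d_i² (stations at z=0).
Subtracting the STA-03 sphere from STA-04 and STA-05: z² cancels, leaving linear equations in x and y:
19.4 x − 111.2 y = -333.72
67.0 x + 108.8 y = 472.67
Solving: x ≈ 1.700, y ≈ 3.298 km (keep extra digits for the depth step; rounded: 1.7, 3.3).
Then from the STA-03 sphere: z² = 27.49² − (x − 13.1)² − (y + 10.9)² with x = 1.700, y = 3.298, so z ≈ 20.595 ≈ 20.6 km.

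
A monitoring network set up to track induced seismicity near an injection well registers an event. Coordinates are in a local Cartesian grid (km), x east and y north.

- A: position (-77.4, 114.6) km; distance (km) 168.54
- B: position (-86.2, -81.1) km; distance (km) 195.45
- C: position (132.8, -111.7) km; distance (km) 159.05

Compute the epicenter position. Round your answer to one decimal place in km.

(71.1, 34.9)

Circle about each station: (x + 77.4)² + (y − 114.6)² = 168.54²; (x + 86.2)² + (y + 81.1)² = 195.45²; (x − 132.8)² + (y + 111.7)² = 159.05².
Subtracting the A equation from the B and C equations removes the quadratic terms:
-17.6 x − 391.4 y = -14911.24
420.4 x − 452.6 y = 14097.64
Solving the 2×2 system: x ≈ 71.1, y ≈ 34.9 km.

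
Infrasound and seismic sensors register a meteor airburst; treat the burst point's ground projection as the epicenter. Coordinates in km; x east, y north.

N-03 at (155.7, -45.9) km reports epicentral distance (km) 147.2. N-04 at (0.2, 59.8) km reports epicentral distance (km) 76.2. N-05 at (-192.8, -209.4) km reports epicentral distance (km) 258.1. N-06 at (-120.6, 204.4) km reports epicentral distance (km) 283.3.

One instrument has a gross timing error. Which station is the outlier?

N-04

Solve using three stations at a time. Using N-03, N-05, N-06 (subtract circle equations pairwise → linear system) gives (x, y) ≈ (8.5, -47.8).
Distances from that point to each station vs reported:
  N-03: calculated 147.2 vs reported 147.2 → residual 0.0 km
  N-04: calculated 107.9 vs reported 76.2 → residual 31.7 km
  N-05: calculated 258.1 vs reported 258.1 → residual 0.0 km
  N-06: calculated 283.3 vs reported 283.3 → residual 0.0 km
N-03, N-05, N-06 are mutually consistent (residuals ≈ 0); N-04 is off by 31.7 km.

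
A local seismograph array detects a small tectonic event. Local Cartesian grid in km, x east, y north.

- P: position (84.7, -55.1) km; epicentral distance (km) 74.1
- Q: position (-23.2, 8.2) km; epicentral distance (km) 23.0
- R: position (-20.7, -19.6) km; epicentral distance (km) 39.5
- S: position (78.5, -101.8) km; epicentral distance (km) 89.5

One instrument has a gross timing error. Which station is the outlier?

Solve using three stations at a time. Using P, R, S (subtract circle equations pairwise → linear system) gives (x, y) ≈ (11.7, -42.2).
Distances from that point to each station vs reported:
  P: calculated 74.1 vs reported 74.1 → residual 0.0 km
  Q: calculated 61.3 vs reported 23.0 → residual 38.3 km
  R: calculated 39.5 vs reported 39.5 → residual 0.0 km
  S: calculated 89.5 vs reported 89.5 → residual 0.0 km
P, R, S are mutually consistent (residuals ≈ 0); Q is off by 38.3 km.

Q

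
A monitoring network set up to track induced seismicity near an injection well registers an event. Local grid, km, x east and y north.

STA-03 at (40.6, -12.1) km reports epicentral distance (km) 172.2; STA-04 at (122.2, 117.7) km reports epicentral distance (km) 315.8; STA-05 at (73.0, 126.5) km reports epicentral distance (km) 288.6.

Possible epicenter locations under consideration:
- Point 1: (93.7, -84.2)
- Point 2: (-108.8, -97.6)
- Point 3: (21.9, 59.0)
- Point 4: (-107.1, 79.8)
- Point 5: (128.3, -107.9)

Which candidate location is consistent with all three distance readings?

For each candidate, compare |candidate − station| to the reported distance:
Point 1: residuals STA-03 82.7, STA-04 111.9, STA-05 76.9 → max 111.9 km
Point 2: residuals STA-03 0.1, STA-04 0.0, STA-05 0.0 → max 0.1 km
Point 3: residuals STA-03 98.7, STA-04 199.6, STA-05 203.9 → max 203.9 km
Point 4: residuals STA-03 1.8, STA-04 83.4, STA-05 102.5 → max 102.5 km
Point 5: residuals STA-03 42.3, STA-04 90.1, STA-05 47.8 → max 90.1 km
Only Point 2 has all residuals ≈ 0.

Point 2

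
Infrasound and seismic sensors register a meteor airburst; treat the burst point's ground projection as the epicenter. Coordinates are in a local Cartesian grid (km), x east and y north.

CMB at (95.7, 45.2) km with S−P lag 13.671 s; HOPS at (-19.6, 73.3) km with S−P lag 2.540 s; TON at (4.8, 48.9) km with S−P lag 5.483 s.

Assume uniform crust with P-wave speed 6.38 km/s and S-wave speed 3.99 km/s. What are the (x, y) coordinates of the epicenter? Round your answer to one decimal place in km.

Distance from S−P lag: d = Δt · v_P v_S / (v_P − v_S) = Δt · (6.38·3.99)/(6.38−3.99) ≈ 10.6511·Δt.
So d_CMB = 145.61, d_HOPS = 27.05, d_TON = 58.40 km.
Circle about each station: (x − 95.7)² + (y − 45.2)² = 145.61²; (x + 19.6)² + (y − 73.3)² = 27.05²; (x − 4.8)² + (y − 48.9)² = 58.40².
Subtracting pairs of circle equations eliminates x²+y² and gives linear equations (the radical axes):
-230.6 x + 56.2 y = 15026.09
-181.8 x + 7.4 y = 9004.43
Solving the 2×2 system: x ≈ -46.4, y ≈ 77.0 km.
Check against CMB (with the unrounded x, y): √((x − 95.7)²+(y − 45.2)²) = 145.61 ≈ 145.61 km. ✓

x ≈ -46.4 km, y ≈ 77.0 km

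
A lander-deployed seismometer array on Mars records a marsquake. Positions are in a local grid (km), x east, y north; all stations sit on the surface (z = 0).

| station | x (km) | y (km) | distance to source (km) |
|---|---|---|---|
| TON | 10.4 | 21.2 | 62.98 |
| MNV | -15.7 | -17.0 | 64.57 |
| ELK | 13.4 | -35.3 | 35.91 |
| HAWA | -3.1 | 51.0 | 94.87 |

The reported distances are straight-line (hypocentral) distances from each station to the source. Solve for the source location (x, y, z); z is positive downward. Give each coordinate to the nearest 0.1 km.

(46.6, -28.9, 12.1)

Each station gives a sphere (x−x_i)² + (y−y_i)² + z² = d_i² (stations at z=0).
Subtracting the TON sphere from MNV and ELK: z² cancels, leaving linear equations in x and y:
-52.2 x − 76.4 y = -224.91
6.0 x − 113.0 y = 3545.00
Solving: x ≈ 46.603, y ≈ -28.897 km (keep extra digits for the depth step; rounded: 46.6, -28.9).
Then from the TON sphere: z² = 62.98² − (x − 10.4)² − (y − 21.2)² with x = 46.603, y = -28.897, so z ≈ 12.088 ≈ 12.1 km.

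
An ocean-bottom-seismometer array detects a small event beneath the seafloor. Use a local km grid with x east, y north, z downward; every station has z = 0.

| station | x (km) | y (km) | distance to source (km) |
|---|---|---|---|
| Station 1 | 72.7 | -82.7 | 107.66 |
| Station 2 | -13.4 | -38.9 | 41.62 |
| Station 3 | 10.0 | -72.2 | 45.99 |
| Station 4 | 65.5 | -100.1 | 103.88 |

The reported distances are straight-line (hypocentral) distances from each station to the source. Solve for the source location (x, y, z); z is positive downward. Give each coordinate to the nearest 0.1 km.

Each station gives a sphere (x−x_i)² + (y−y_i)² + z² = d_i² (stations at z=0).
Subtracting the Station 1 sphere from Station 2 and Station 3: z² cancels, leaving linear equations in x and y:
-172.2 x + 87.6 y = -573.36
-125.4 x + 21.0 y = 2663.86
Solving: x ≈ -33.302, y ≈ -72.008 km (keep extra digits for the depth step; rounded: -33.3, -72.0).
Then from the Station 1 sphere: z² = 107.66² − (x − 72.7)² − (y + 82.7)² with x = -33.302, y = -72.008, so z ≈ 15.490 ≈ 15.5 km.
Check against Station 4 (with the unrounded solution): distance 103.88 ≈ 103.88 km. ✓

(-33.3, -72.0, 15.5)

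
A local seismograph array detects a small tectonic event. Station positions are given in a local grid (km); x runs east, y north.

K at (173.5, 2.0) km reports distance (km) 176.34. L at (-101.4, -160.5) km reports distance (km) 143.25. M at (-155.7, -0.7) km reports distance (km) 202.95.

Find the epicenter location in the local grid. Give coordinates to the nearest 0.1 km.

Circle about each station: (x − 173.5)² + (y − 2.0)² = 176.34²; (x + 101.4)² + (y + 160.5)² = 143.25²; (x + 155.7)² + (y + 0.7)² = 202.95².
Subtracting pairs of circle equations eliminates x²+y² and gives linear equations (the radical axes):
-549.8 x − 325.0 y = 16511.19
-658.4 x − 5.4 y = -15956.18
Solving the 2×2 system: x ≈ 25.0, y ≈ -93.1 km.

25.0 km east, -93.1 km north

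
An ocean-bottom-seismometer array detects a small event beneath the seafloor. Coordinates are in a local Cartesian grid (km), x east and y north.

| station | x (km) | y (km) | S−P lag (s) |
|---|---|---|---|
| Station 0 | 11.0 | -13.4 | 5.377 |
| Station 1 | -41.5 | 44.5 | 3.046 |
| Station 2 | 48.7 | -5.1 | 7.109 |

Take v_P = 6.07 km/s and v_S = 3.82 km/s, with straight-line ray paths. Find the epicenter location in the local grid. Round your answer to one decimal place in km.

(-10.9, 37.5)

Distance from S−P lag: d = Δt · v_P v_S / (v_P − v_S) = Δt · (6.07·3.82)/(6.07−3.82) ≈ 10.3055·Δt.
So d_Station 0 = 55.41, d_Station 1 = 31.39, d_Station 2 = 73.26 km.
Circle about each station: (x − 11.0)² + (y + 13.4)² = 55.41²; (x + 41.5)² + (y − 44.5)² = 31.39²; (x − 48.7)² + (y + 5.1)² = 73.26².
Subtracting the Station 0 equation from the Station 1 and Station 2 equations removes the quadratic terms:
-105.0 x + 115.8 y = 5486.88
75.4 x + 16.6 y = -199.62
Solving the 2×2 system: x ≈ -10.9, y ≈ 37.5 km.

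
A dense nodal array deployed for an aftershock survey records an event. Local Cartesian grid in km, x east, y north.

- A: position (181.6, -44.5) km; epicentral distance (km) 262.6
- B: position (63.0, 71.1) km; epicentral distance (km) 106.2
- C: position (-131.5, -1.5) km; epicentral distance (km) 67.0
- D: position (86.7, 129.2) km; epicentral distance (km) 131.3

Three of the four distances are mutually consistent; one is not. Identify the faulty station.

C

Solve using three stations at a time. Using A, B, D (subtract circle equations pairwise → linear system) gives (x, y) ≈ (-40.4, 95.9).
Distances from that point to each station vs reported:
  A: calculated 262.6 vs reported 262.6 → residual 0.0 km
  B: calculated 106.3 vs reported 106.2 → residual 0.1 km
  C: calculated 133.3 vs reported 67.0 → residual 66.3 km
  D: calculated 131.4 vs reported 131.3 → residual 0.1 km
A, B, D are mutually consistent (residuals ≈ 0); C is off by 66.3 km.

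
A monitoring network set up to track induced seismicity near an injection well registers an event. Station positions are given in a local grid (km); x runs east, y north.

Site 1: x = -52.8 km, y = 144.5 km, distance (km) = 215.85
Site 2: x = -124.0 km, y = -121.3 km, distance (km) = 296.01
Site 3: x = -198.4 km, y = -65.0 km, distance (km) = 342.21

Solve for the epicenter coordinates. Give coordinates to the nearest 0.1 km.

130.3 km east, 30.2 km north

Circle about each station: (x + 52.8)² + (y − 144.5)² = 215.85²; (x + 124.0)² + (y + 121.3)² = 296.01²; (x + 198.4)² + (y + 65.0)² = 342.21².
Subtracting the Site 1 equation from the Site 2 and Site 3 equations removes the quadratic terms:
-142.4 x − 531.6 y = -34609.10
-291.2 x − 419.0 y = -50596.99
Solving the 2×2 system: x ≈ 130.3, y ≈ 30.2 km.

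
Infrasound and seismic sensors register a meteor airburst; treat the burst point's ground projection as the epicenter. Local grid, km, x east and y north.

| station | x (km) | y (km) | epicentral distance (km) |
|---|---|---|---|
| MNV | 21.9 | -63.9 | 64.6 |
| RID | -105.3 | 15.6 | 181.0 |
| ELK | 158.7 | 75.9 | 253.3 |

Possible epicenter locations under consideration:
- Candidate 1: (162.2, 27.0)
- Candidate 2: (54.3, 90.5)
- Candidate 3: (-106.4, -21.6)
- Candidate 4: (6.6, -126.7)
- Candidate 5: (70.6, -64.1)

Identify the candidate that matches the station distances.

Candidate 4

For each candidate, compare |candidate − station| to the reported distance:
Candidate 1: residuals MNV 102.6, RID 86.7, ELK 204.3 → max 204.3 km
Candidate 2: residuals MNV 93.2, RID 4.7, ELK 147.9 → max 147.9 km
Candidate 3: residuals MNV 70.5, RID 143.8, ELK 29.2 → max 143.8 km
Candidate 4: residuals MNV 0.0, RID 0.0, ELK 0.0 → max 0.0 km
Candidate 5: residuals MNV 15.9, RID 12.1, ELK 87.9 → max 87.9 km
Only Candidate 4 has all residuals ≈ 0.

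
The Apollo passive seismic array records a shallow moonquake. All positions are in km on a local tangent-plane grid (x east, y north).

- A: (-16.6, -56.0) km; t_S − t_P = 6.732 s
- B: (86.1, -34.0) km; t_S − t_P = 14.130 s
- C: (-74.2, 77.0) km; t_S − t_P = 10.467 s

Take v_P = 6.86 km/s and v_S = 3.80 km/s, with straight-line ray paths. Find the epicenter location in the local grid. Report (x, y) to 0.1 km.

Distance from S−P lag: d = Δt · v_P v_S / (v_P − v_S) = Δt · (6.86·3.80)/(6.86−3.80) ≈ 8.5190·Δt.
So d_A = 57.35, d_B = 120.37, d_C = 89.17 km.
Circle about each station: (x + 16.6)² + (y + 56.0)² = 57.35²; (x − 86.1)² + (y + 34.0)² = 120.37²; (x + 74.2)² + (y − 77.0)² = 89.17².
Subtracting the A equation from the B and C equations removes the quadratic terms:
205.4 x + 44.0 y = -6042.26
-115.2 x + 266.0 y = 3360.81
Solving the 2×2 system: x ≈ -29.4, y ≈ -0.1 km.
Check against A (with the unrounded x, y): √((x + 16.6)²+(y + 56.0)²) = 57.35 ≈ 57.35 km. ✓

(-29.4, -0.1)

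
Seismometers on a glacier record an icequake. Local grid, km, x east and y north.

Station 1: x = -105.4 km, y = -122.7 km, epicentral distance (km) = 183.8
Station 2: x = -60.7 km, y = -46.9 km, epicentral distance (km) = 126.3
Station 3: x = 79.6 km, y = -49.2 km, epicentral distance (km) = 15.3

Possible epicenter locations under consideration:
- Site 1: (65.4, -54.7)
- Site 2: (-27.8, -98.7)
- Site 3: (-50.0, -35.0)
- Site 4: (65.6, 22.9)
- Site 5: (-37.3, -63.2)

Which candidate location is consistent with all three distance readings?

Site 1

For each candidate, compare |candidate − station| to the reported distance:
Site 1: residuals Station 1 0.0, Station 2 0.0, Station 3 0.1 → max 0.1 km
Site 2: residuals Station 1 102.6, Station 2 64.9, Station 3 103.0 → max 103.0 km
Site 3: residuals Station 1 80.1, Station 2 110.3, Station 3 115.1 → max 115.1 km
Site 4: residuals Station 1 40.8, Station 2 18.0, Station 3 58.1 → max 58.1 km
Site 5: residuals Station 1 93.4, Station 2 97.8, Station 3 102.4 → max 102.4 km
Only Site 1 has all residuals ≈ 0.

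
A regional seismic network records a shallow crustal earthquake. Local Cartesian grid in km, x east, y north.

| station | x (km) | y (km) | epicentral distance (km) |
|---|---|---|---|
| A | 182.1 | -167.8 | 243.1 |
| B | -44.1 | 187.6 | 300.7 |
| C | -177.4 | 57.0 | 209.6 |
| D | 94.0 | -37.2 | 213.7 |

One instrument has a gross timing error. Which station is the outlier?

D

Solve using three stations at a time. Using A, B, C (subtract circle equations pairwise → linear system) gives (x, y) ≈ (-54.7, -112.9).
Distances from that point to each station vs reported:
  A: calculated 243.1 vs reported 243.1 → residual 0.0 km
  B: calculated 300.7 vs reported 300.7 → residual 0.0 km
  C: calculated 209.6 vs reported 209.6 → residual 0.0 km
  D: calculated 166.9 vs reported 213.7 → residual 46.8 km
A, B, C are mutually consistent (residuals ≈ 0); D is off by 46.8 km.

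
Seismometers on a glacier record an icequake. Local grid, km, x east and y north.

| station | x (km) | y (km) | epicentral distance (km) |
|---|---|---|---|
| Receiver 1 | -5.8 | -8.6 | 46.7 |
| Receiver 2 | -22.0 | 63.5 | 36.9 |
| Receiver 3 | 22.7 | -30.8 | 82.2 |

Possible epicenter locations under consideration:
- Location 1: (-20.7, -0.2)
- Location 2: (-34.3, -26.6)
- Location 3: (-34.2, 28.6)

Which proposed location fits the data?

Location 3

For each candidate, compare |candidate − station| to the reported distance:
Location 1: residuals Receiver 1 29.6, Receiver 2 26.8, Receiver 3 29.1 → max 29.6 km
Location 2: residuals Receiver 1 13.0, Receiver 2 54.0, Receiver 3 25.0 → max 54.0 km
Location 3: residuals Receiver 1 0.1, Receiver 2 0.1, Receiver 3 0.1 → max 0.1 km
Only Location 3 has all residuals ≈ 0.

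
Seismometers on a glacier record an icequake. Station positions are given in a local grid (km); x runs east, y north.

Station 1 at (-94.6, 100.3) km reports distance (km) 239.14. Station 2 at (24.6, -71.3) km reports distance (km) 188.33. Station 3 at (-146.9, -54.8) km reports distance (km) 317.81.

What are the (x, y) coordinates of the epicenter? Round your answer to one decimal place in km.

Circle about each station: (x + 94.6)² + (y − 100.3)² = 239.14²; (x − 24.6)² + (y + 71.3)² = 188.33²; (x + 146.9)² + (y + 54.8)² = 317.81².
Subtracting pairs of circle equations eliminates x²+y² and gives linear equations (the radical axes):
238.4 x − 343.2 y = 8399.35
-104.6 x − 310.2 y = -38241.86
Solving the 2×2 system: x ≈ 143.2, y ≈ 75.0 km.
Check against Station 1 (with the unrounded x, y): √((x + 94.6)²+(y − 100.3)²) = 239.14 ≈ 239.14 km. ✓

x ≈ 143.2 km, y ≈ 75.0 km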